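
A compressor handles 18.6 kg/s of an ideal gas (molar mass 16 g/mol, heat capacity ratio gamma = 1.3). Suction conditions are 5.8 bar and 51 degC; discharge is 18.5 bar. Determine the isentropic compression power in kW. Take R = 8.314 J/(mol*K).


Isentropic work: W = m*(gamma/(gamma-1))*(R*T1/MW)*((P2/P1)^((gamma-1)/gamma) - 1)
T1 = 51 + 273.15 = 324.15 K
Pressure ratio = 18.5 / 5.8 = 3.18966
Exponent = (1.3 - 1)/1.3 = 0.230769
(P2/P1)^exp - 1 = 3.18966^0.230769 - 1 = 0.306919
W = 18.6 * 1.3 / 0.3 * 8.314 * 324.15 / 16 * 0.306919 = 4167

4167 kW


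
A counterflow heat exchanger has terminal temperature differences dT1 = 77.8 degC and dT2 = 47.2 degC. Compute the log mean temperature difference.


LMTD = (dT1 - dT2) / ln(dT1/dT2)
= (77.8 - 47.2) / ln(77.8 / 47.2) = 30.6 / 0.499748 = 61.23

61.23 degC


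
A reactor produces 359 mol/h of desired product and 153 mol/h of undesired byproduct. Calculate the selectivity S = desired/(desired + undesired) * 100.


Selectivity = desired / (desired + undesired) * 100
Total products = 359 + 153 = 512 mol/h
S = 359 / 512 * 100
= 0.7012 * 100
= 70.12 %

70.12 %


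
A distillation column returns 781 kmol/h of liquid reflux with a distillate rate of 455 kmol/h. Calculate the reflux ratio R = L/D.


Reflux ratio definition: R = L / D (liquid returned / distillate withdrawn)
L = 781 kmol/h, D = 455 kmol/h
R = 781 / 455 = 1.716

1.716


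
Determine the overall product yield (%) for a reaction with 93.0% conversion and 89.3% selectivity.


Overall yield = conversion (%) * selectivity (%) / 100
Conversion = 93.0%, Selectivity = 89.3%
Y = 93.0 * 89.3 / 100
= 83.049 %

83.049 %


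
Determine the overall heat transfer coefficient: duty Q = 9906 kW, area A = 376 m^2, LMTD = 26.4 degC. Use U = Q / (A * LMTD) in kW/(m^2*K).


From Q = U*A*LMTD, U = Q / (A * LMTD)
U = 9906 / (376 * 26.4) = 9906 / 9926.4 = 0.9979

0.9979 kW/(m^2*K)


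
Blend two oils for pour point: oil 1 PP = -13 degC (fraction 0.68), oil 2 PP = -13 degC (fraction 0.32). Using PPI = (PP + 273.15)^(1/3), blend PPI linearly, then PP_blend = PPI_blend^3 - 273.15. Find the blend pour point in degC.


PPI_1 = (-13 + 273.15)^(1/3) = 6.383731
PPI_2 = (-13 + 273.15)^(1/3) = 6.383731
PPI_blend = 0.68 * 6.383731 + 0.32 * 6.383731 = 6.383731
PP_blend = 6.383731^3 - 273.15 = 260.1499 - 273.15 = -13

-13 degC


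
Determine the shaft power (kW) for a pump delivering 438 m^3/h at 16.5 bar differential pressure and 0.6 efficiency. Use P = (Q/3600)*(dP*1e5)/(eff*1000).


Q = 438 / 3600 = 0.121667 m^3/s
P = 0.121667 * (16.5 * 1e5) / 0.6 / 1000 = 334.6

334.6 kW


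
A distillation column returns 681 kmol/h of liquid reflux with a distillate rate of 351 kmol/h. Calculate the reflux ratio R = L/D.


Reflux ratio definition: R = L / D (liquid returned / distillate withdrawn)
L = 681 kmol/h, D = 351 kmol/h
R = 681 / 351 = 1.940

1.940


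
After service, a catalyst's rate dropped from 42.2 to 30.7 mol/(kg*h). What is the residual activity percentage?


Activity (%) = (rate_used / rate_fresh) * 100
rate_used = 30.7, rate_fresh = 42.2
= (30.7 / 42.2) * 100
= 0.7275 * 100 = 72.75

72.75 %


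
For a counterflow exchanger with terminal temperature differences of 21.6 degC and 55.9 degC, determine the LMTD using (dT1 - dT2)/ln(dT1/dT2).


LMTD = (dT1 - dT2) / ln(dT1/dT2)
= (21.6 - 55.9) / ln(21.6 / 55.9) = -34.3 / -0.950871 = 36.07

36.07 degC


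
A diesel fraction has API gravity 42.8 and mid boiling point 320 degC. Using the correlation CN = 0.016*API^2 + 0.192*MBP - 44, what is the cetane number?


CN = 0.016 * 42.8^2 + 0.192 * 320 - 44
CN = 29.30944 + 61.44 - 44 = 46.74944

46.74944


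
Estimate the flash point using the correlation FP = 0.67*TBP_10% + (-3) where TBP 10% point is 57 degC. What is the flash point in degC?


FP = 0.67 * 57 + (-3) = 35.19

35.19 degC


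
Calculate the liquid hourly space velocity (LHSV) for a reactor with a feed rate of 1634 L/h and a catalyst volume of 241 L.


LHSV = volumetric feed rate / catalyst volume
= 1634 L/h / 241 L
= 6.780 h^-1

6.780 h^-1


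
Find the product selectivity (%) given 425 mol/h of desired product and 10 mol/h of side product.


Selectivity = desired / (desired + undesired) * 100
Total products = 425 + 10 = 435 mol/h
S = 425 / 435 * 100
= 0.9770 * 100
= 97.70 %

97.70 %


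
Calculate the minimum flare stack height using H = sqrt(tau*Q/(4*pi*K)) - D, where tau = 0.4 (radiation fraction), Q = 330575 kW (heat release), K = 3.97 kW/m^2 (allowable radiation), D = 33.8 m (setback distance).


tau*Q/(4*pi*K) = 0.4 * 330575 / (4 * pi * 3.97) = 2650.51
sqrt(2650.51) = 51.4831
H = 51.4831 - 33.8 = 17.68

17.68 m


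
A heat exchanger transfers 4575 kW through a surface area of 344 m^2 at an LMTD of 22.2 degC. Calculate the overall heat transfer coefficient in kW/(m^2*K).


From Q = U*A*LMTD, U = Q / (A * LMTD)
U = 4575 / (344 * 22.2) = 4575 / 7636.8 = 0.5991

0.5991 kW/(m^2*K)


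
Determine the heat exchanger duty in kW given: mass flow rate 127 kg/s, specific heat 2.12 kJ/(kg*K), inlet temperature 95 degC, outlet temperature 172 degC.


Q = m_dot * cp * delta_T
delta_T = 172 - 95 = 77 K
Q = 127 * 2.12 * 77
= 269.24 * 77
= 20731.48 kW

20731.48 kW


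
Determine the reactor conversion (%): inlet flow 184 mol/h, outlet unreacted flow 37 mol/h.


X = (F_in - F_out) / F_in * 100
Moles reacted = 184 - 37 = 147
X = 147 / 184 * 100
= 0.7989 * 100
= 79.89 %

79.89 %


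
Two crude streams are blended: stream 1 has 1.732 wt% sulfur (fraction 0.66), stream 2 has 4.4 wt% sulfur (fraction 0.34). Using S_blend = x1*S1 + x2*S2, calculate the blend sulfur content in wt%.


Linear sulfur blending: S_blend = x1*S1 + x2*S2
Contribution 1: 0.66 * 1.732 = 1.14312 wt%
Contribution 2: 0.34 * 4.4 = 1.496 wt%
S_blend = 1.14312 + 1.496 = 2.63912

2.63912 wt%


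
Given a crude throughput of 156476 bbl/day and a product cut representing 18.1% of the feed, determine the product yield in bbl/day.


Crude throughput = 156476 bbl/day
Fraction yield = 18.1%
yield = throughput * fraction / 100
yield = 156476 * 18.1 / 100 = 28322.156

28322.156 bbl/day


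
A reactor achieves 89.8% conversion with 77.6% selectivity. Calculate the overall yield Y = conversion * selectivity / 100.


Overall yield = conversion (%) * selectivity (%) / 100
Conversion = 89.8%, Selectivity = 77.6%
Y = 89.8 * 77.6 / 100
= 69.6848 %

69.6848 %


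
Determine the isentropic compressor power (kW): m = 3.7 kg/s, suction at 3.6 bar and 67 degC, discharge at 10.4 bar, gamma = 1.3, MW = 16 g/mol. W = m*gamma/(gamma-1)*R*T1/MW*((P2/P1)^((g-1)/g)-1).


Isentropic work: W = m*(gamma/(gamma-1))*(R*T1/MW)*((P2/P1)^((gamma-1)/gamma) - 1)
T1 = 67 + 273.15 = 340.15 K
Pressure ratio = 10.4 / 3.6 = 2.88889
Exponent = (1.3 - 1)/1.3 = 0.230769
(P2/P1)^exp - 1 = 2.88889^0.230769 - 1 = 0.277387
W = 3.7 * 1.3 / 0.3 * 8.314 * 340.15 / 16 * 0.277387 = 786.1

786.1 kW


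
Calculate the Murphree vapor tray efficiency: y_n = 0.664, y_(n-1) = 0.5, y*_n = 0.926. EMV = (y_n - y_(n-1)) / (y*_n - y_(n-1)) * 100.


Murphree vapor efficiency: EMV = (y_n - y_(n-1)) / (y*_n - y_(n-1)) * 100
EMV = (0.664 - 0.5) / (0.926 - 0.5) * 100 = 0.164 / 0.426 * 100 = 38.50

38.50 %


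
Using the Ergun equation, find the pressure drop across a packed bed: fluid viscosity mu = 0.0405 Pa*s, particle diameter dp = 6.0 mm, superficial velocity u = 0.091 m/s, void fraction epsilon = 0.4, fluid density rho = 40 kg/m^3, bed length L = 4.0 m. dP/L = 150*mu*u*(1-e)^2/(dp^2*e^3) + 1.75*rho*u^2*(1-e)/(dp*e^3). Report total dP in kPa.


dp = 6.0 mm = 0.006 m
Viscous term = 150*0.0405*0.091*(1-0.4)^2 / (0.006^2*0.4^3) = 86378.9
Inertial term = 1.75*40*0.091^2*(1-0.4) / (0.006*0.4^3) = 905.734
dP/L = 86378.9 + 905.734 = 87284.6 Pa/m
dP = 87284.6 * 4.0 / 1000 = 349.1 kPa

349.1 kPa


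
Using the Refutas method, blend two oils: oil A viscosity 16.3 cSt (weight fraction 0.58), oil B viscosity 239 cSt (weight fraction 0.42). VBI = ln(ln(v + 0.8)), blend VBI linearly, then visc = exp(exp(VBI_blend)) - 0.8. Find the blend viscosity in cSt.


Refutas method: VBN_i = 14.534*ln(ln(visc_i + 0.8)) + 10.975, blended linearly by mass fraction; since VBN is linear in VBI_i = ln(ln(visc_i + 0.8)) and the fractions sum to 1, blend VBI directly: visc = exp(exp(VBI_blend)) - 0.8
VBI_1 = ln(ln(16.3 + 0.8)) = 1.04348
VBI_2 = ln(ln(239 + 0.8)) = 1.70107
VBI_blend = 0.58 * 1.04348 + 0.42 * 1.70107 = 1.31967
visc_blend = exp(exp(1.31967)) - 0.8 = 41.39

41.39 cSt


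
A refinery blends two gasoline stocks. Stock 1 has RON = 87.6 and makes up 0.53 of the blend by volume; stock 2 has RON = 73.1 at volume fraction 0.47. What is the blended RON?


Linear blending: RON_blend = sum(vi * RONi)
Contribution 1: 0.53 * 87.6 = 46.428
Contribution 2: 0.47 * 73.1 = 34.357
RON_blend = 46.428 + 34.357 = 80.785

80.785


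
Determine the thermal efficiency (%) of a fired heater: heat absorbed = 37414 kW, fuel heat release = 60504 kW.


Furnace efficiency = Q_absorbed / Q_fuel * 100
= 37414 / 60504 * 100 = 61.84

61.84 %


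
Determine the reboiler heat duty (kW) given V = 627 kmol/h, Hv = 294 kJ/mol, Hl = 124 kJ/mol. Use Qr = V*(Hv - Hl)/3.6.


Qr = 627 * (294 - 124) / 3.6 = 627 * 170 / 3.6 = 29610

29610 kW


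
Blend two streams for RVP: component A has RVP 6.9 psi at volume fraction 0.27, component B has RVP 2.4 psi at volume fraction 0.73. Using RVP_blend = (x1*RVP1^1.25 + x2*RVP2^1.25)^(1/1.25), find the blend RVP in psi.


Chevron index: RVP_blend = (sum xi*RVPi^1.25)^(1/1.25)
RVP^1.25 terms: 0.27 * 6.9^1.25 + 0.73 * 2.4^1.25 = 5.20009
RVP_blend = 5.20009^(1/1.25) = 3.739

3.739 psi


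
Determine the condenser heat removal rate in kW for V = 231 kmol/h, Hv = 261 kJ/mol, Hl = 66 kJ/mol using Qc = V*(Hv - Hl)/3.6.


Qc = 231 * (261 - 66) / 3.6 = 231 * 195 / 3.6 = 12510

12510 kW


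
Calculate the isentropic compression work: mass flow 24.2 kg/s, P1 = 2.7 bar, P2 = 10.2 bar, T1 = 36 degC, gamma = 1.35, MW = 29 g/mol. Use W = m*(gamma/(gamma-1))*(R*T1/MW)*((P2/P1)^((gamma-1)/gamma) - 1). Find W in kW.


Isentropic work: W = m*(gamma/(gamma-1))*(R*T1/MW)*((P2/P1)^((gamma-1)/gamma) - 1)
T1 = 36 + 273.15 = 309.15 K
Pressure ratio = 10.2 / 2.7 = 3.77778
Exponent = (1.35 - 1)/1.35 = 0.259259
(P2/P1)^exp - 1 = 3.77778^0.259259 - 1 = 0.411412
W = 24.2 * 1.35 / 0.35 * 8.314 * 309.15 / 29 * 0.411412 = 3404

3404 kW


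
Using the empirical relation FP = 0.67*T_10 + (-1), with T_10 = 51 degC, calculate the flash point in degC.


FP = 0.67 * 51 + (-1) = 33.17

33.17 degC


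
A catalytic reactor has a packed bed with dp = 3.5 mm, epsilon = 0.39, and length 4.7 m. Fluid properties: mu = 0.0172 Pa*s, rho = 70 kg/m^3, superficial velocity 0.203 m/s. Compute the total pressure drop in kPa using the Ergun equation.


dp = 3.5 mm = 0.0035 m
Viscous term = 150*0.0172*0.203*(1-0.39)^2 / (0.0035^2*0.39^3) = 268192
Inertial term = 1.75*70*0.203^2*(1-0.39) / (0.0035*0.39^3) = 14831.9
dP/L = 268192 + 14831.9 = 283024 Pa/m
dP = 283024 * 4.7 / 1000 = 1330 kPa

1330 kPa


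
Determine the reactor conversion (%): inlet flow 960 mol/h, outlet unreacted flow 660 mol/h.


X = (F_in - F_out) / F_in * 100
Moles reacted = 960 - 660 = 300
X = 300 / 960 * 100
= 0.3125 * 100
= 31.25 %

31.25 %


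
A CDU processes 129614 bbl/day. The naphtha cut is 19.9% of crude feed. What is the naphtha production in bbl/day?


Crude throughput = 129614 bbl/day
Fraction yield = 19.9%
yield = throughput * fraction / 100
yield = 129614 * 19.9 / 100 = 25793.186

25793.186 bbl/day


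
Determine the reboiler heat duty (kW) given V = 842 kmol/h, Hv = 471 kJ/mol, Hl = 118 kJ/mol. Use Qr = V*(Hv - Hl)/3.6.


Qr = 842 * (471 - 118) / 3.6 = 842 * 353 / 3.6 = 82560

82560 kW


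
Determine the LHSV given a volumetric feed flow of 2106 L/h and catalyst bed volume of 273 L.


LHSV = volumetric feed rate / catalyst volume
= 2106 L/h / 273 L
= 7.714 h^-1

7.714 h^-1


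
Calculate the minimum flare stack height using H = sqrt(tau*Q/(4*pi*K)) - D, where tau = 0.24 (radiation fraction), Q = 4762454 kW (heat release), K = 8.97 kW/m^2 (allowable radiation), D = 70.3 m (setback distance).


tau*Q/(4*pi*K) = 0.24 * 4762454 / (4 * pi * 8.97) = 10140
sqrt(10140) = 100.698
H = 100.698 - 70.3 = 30.40

30.40 m


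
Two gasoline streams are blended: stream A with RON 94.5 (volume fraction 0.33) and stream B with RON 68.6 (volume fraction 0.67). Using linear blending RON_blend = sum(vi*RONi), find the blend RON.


Linear blending: RON_blend = sum(vi * RONi)
Contribution 1: 0.33 * 94.5 = 31.185
Contribution 2: 0.67 * 68.6 = 45.962
RON_blend = 31.185 + 45.962 = 77.147

77.147


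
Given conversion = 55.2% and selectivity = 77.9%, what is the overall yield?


Overall yield = conversion (%) * selectivity (%) / 100
Conversion = 55.2%, Selectivity = 77.9%
Y = 55.2 * 77.9 / 100
= 43.0008 %

43.0008 %


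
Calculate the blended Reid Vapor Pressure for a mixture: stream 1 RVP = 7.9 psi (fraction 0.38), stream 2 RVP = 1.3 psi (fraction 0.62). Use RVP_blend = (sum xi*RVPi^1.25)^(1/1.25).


Chevron index: RVP_blend = (sum xi*RVPi^1.25)^(1/1.25)
RVP^1.25 terms: 0.38 * 7.9^1.25 + 0.62 * 1.3^1.25 = 5.89353
RVP_blend = 5.89353^(1/1.25) = 4.133

4.133 psi


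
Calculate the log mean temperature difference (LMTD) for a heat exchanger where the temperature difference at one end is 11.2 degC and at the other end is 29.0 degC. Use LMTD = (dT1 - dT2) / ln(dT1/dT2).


LMTD = (dT1 - dT2) / ln(dT1/dT2)
= (11.2 - 29.0) / ln(11.2 / 29.0) = -17.8 / -0.951382 = 18.71

18.71 degC


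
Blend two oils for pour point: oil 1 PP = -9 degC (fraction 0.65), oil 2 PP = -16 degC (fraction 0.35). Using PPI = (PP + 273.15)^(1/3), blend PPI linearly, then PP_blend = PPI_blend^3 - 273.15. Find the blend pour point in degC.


PPI_1 = (-9 + 273.15)^(1/3) = 6.416283
PPI_2 = (-16 + 273.15)^(1/3) = 6.359098
PPI_blend = 0.65 * 6.416283 + 0.35 * 6.359098 = 6.396268
PP_blend = 6.396268^3 - 273.15 = 261.6857 - 273.15 = -11.46

-11.46 degC


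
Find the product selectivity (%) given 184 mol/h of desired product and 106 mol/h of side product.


Selectivity = desired / (desired + undesired) * 100
Total products = 184 + 106 = 290 mol/h
S = 184 / 290 * 100
= 0.6345 * 100
= 63.45 %

63.45 %


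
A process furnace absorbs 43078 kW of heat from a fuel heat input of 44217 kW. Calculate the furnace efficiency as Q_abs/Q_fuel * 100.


Furnace efficiency = Q_absorbed / Q_fuel * 100
= 43078 / 44217 * 100 = 97.42

97.42 %


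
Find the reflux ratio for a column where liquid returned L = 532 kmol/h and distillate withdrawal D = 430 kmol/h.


Reflux ratio definition: R = L / D (liquid returned / distillate withdrawn)
L = 532 kmol/h, D = 430 kmol/h
R = 532 / 430 = 1.237

1.237


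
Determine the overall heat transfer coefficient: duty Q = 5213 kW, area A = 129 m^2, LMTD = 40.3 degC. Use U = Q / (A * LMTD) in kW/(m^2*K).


From Q = U*A*LMTD, U = Q / (A * LMTD)
U = 5213 / (129 * 40.3) = 5213 / 5198.7 = 1.003

1.003 kW/(m^2*K)


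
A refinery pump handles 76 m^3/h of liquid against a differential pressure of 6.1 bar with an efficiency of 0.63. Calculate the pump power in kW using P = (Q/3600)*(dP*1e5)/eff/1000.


Q = 76 / 3600 = 0.0211111 m^3/s
P = 0.0211111 * (6.1 * 1e5) / 0.63 / 1000 = 20.44

20.44 kW


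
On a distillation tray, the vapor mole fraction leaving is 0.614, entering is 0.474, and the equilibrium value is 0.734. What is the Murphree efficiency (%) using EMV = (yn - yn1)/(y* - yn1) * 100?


Murphree vapor efficiency: EMV = (y_n - y_(n-1)) / (y*_n - y_(n-1)) * 100
EMV = (0.614 - 0.474) / (0.734 - 0.474) * 100 = 0.14 / 0.26 * 100 = 53.85

53.85 %


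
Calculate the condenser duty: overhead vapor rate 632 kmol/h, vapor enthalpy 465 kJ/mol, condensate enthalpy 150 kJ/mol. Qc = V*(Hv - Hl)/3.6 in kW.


Qc = 632 * (465 - 150) / 3.6 = 632 * 315 / 3.6 = 55300

55300 kW


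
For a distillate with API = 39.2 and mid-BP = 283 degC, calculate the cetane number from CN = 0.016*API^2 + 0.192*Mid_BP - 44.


CN = 0.016 * 39.2^2 + 0.192 * 283 - 44
CN = 24.58624 + 54.336 - 44 = 34.92224

34.92224


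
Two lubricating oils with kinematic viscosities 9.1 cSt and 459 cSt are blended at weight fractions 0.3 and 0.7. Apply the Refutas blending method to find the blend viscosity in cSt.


Refutas method: VBN_i = 14.534*ln(ln(visc_i + 0.8)) + 10.975, blended linearly by mass fraction; since VBN is linear in VBI_i = ln(ln(visc_i + 0.8)) and the fractions sum to 1, blend VBI directly: visc = exp(exp(VBI_blend)) - 0.8
VBI_1 = ln(ln(9.1 + 0.8)) = 0.829658
VBI_2 = ln(ln(459 + 0.8)) = 1.81332
VBI_blend = 0.3 * 0.829658 + 0.7 * 1.81332 = 1.51822
visc_blend = exp(exp(1.51822)) - 0.8 = 95.18

95.18 cSt


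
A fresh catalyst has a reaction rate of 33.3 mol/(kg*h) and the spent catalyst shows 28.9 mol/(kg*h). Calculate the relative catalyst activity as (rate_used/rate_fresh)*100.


Activity (%) = (rate_used / rate_fresh) * 100
rate_used = 28.9, rate_fresh = 33.3
= (28.9 / 33.3) * 100
= 0.8679 * 100 = 86.79

86.79 %


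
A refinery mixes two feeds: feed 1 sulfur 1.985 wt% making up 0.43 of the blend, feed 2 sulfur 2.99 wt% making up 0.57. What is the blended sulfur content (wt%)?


Linear sulfur blending: S_blend = x1*S1 + x2*S2
Contribution 1: 0.43 * 1.985 = 0.85355 wt%
Contribution 2: 0.57 * 2.99 = 1.7043 wt%
S_blend = 0.85355 + 1.7043 = 2.55785

2.55785 wt%


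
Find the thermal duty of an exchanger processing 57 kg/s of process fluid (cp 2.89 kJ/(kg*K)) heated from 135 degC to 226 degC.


Q = m_dot * cp * delta_T
delta_T = 226 - 135 = 91 K
Q = 57 * 2.89 * 91
= 164.73 * 91
= 14990.43 kW

14990.43 kW


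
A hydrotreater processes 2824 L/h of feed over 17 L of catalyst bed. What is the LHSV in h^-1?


LHSV = volumetric feed rate / catalyst volume
= 2824 L/h / 17 L
= 166.1 h^-1

166.1 h^-1


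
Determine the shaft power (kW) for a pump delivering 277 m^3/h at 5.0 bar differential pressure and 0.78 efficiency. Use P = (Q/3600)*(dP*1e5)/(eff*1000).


Q = 277 / 3600 = 0.0769444 m^3/s
P = 0.0769444 * (5.0 * 1e5) / 0.78 / 1000 = 49.32

49.32 kW


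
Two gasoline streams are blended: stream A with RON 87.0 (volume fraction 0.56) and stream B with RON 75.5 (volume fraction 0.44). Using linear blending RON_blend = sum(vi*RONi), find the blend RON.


Linear blending: RON_blend = sum(vi * RONi)
Contribution 1: 0.56 * 87.0 = 48.72
Contribution 2: 0.44 * 75.5 = 33.22
RON_blend = 48.72 + 33.22 = 81.94

81.94


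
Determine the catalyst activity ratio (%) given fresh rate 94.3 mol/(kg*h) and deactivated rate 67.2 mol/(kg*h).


Activity (%) = (rate_used / rate_fresh) * 100
rate_used = 67.2, rate_fresh = 94.3
= (67.2 / 94.3) * 100
= 0.7126 * 100 = 71.26

71.26 %


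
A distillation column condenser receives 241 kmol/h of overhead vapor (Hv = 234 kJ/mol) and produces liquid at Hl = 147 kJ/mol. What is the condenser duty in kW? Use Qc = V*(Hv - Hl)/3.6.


Qc = 241 * (234 - 147) / 3.6 = 241 * 87 / 3.6 = 5824

5824 kW


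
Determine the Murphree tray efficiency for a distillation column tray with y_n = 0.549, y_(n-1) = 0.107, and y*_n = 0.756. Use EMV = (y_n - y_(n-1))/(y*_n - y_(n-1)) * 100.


Murphree vapor efficiency: EMV = (y_n - y_(n-1)) / (y*_n - y_(n-1)) * 100
EMV = (0.549 - 0.107) / (0.756 - 0.107) * 100 = 0.442 / 0.649 * 100 = 68.10

68.10 %


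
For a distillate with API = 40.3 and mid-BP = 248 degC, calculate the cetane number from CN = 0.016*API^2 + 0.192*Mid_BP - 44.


CN = 0.016 * 40.3^2 + 0.192 * 248 - 44
CN = 25.98544 + 47.616 - 44 = 29.60144

29.60144


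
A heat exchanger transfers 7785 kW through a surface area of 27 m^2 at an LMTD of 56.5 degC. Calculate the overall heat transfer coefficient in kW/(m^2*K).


From Q = U*A*LMTD, U = Q / (A * LMTD)
U = 7785 / (27 * 56.5) = 7785 / 1525.5 = 5.103

5.103 kW/(m^2*K)


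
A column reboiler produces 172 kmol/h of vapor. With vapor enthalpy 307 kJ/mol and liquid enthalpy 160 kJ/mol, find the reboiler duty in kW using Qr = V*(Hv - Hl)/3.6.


Qr = 172 * (307 - 160) / 3.6 = 172 * 147 / 3.6 = 7023

7023 kW


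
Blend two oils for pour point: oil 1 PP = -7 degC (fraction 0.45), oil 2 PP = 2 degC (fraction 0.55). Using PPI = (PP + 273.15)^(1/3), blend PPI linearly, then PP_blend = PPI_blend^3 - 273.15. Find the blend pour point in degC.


PPI_1 = (-7 + 273.15)^(1/3) = 6.432436
PPI_2 = (2 + 273.15)^(1/3) = 6.504139
PPI_blend = 0.45 * 6.432436 + 0.55 * 6.504139 = 6.471873
PP_blend = 6.471873^3 - 273.15 = 271.0753 - 273.15 = -2.07

-2.07 degC


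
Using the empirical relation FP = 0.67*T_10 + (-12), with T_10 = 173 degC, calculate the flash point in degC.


FP = 0.67 * 173 + (-12) = 103.91

103.91 degC


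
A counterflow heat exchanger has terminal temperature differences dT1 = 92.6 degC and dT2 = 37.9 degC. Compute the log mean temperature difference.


LMTD = (dT1 - dT2) / ln(dT1/dT2)
= (92.6 - 37.9) / ln(92.6 / 37.9) = 54.7 / 0.893338 = 61.23

61.23 degC


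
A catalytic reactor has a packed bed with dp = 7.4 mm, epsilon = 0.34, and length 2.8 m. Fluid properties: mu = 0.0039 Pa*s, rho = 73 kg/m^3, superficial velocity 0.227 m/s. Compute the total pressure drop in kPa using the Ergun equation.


dp = 7.4 mm = 0.0074 m
Viscous term = 150*0.0039*0.227*(1-0.34)^2 / (0.0074^2*0.34^3) = 26876.3
Inertial term = 1.75*73*0.227^2*(1-0.34) / (0.0074*0.34^3) = 14937.8
dP/L = 26876.3 + 14937.8 = 41814.1 Pa/m
dP = 41814.1 * 2.8 / 1000 = 117.1 kPa

117.1 kPa


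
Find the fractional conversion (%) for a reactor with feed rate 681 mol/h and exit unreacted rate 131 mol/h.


X = (F_in - F_out) / F_in * 100
Moles reacted = 681 - 131 = 550
X = 550 / 681 * 100
= 0.8076 * 100
= 80.76 %

80.76 %


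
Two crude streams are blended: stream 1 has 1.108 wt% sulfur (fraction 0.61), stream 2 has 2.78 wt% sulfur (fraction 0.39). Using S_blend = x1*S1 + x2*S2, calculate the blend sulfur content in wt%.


Linear sulfur blending: S_blend = x1*S1 + x2*S2
Contribution 1: 0.61 * 1.108 = 0.67588 wt%
Contribution 2: 0.39 * 2.78 = 1.0842 wt%
S_blend = 0.67588 + 1.0842 = 1.76008

1.76008 wt%


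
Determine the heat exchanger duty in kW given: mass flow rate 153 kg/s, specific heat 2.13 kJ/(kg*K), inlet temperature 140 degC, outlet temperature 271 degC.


Q = m_dot * cp * delta_T
delta_T = 271 - 140 = 131 K
Q = 153 * 2.13 * 131
= 325.89 * 131
= 42691.59 kW

42691.59 kW


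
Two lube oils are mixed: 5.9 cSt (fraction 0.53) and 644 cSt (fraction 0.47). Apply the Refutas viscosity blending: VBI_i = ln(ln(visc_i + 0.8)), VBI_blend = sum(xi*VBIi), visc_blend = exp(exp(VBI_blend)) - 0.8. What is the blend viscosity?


Refutas method: VBN_i = 14.534*ln(ln(visc_i + 0.8)) + 10.975, blended linearly by mass fraction; since VBN is linear in VBI_i = ln(ln(visc_i + 0.8)) and the fractions sum to 1, blend VBI directly: visc = exp(exp(VBI_blend)) - 0.8
VBI_1 = ln(ln(5.9 + 0.8)) = 0.642962
VBI_2 = ln(ln(644 + 0.8)) = 1.86701
VBI_blend = 0.53 * 0.642962 + 0.47 * 1.86701 = 1.21826
visc_blend = exp(exp(1.21826)) - 0.8 = 28.61

28.61 cSt


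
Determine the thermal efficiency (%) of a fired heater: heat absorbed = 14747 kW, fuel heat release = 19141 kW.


Furnace efficiency = Q_absorbed / Q_fuel * 100
= 14747 / 19141 * 100 = 77.04

77.04 %


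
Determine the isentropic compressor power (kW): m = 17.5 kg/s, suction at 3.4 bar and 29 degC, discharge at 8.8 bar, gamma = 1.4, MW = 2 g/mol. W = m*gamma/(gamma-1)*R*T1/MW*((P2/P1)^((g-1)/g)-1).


Isentropic work: W = m*(gamma/(gamma-1))*(R*T1/MW)*((P2/P1)^((gamma-1)/gamma) - 1)
T1 = 29 + 273.15 = 302.15 K
Pressure ratio = 8.8 / 3.4 = 2.58824
Exponent = (1.4 - 1)/1.4 = 0.285714
(P2/P1)^exp - 1 = 2.58824^0.285714 - 1 = 0.312203
W = 17.5 * 1.4 / 0.4 * 8.314 * 302.15 / 2 * 0.312203 = 24020

24020 kW


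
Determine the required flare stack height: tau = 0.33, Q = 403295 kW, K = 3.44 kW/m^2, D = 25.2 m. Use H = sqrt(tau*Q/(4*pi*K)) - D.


tau*Q/(4*pi*K) = 0.33 * 403295 / (4 * pi * 3.44) = 3078.71
sqrt(3078.71) = 55.4861
H = 55.4861 - 25.2 = 30.29

30.29 m


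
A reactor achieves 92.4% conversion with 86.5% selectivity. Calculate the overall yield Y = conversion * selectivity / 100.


Overall yield = conversion (%) * selectivity (%) / 100
Conversion = 92.4%, Selectivity = 86.5%
Y = 92.4 * 86.5 / 100
= 79.926 %

79.926 %


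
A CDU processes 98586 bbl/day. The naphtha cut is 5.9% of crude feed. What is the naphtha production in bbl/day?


Crude throughput = 98586 bbl/day
Fraction yield = 5.9%
yield = throughput * fraction / 100
yield = 98586 * 5.9 / 100 = 5816.574

5816.574 bbl/day


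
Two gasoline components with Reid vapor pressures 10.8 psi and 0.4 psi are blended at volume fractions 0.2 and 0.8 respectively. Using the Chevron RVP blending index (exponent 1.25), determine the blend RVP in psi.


Chevron index: RVP_blend = (sum xi*RVPi^1.25)^(1/1.25)
RVP^1.25 terms: 0.2 * 10.8^1.25 + 0.8 * 0.4^1.25 = 4.17019
RVP_blend = 4.17019^(1/1.25) = 3.134

3.134 psi


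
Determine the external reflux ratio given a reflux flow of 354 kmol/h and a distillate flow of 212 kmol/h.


Reflux ratio definition: R = L / D (liquid returned / distillate withdrawn)
L = 354 kmol/h, D = 212 kmol/h
R = 354 / 212 = 1.670

1.670


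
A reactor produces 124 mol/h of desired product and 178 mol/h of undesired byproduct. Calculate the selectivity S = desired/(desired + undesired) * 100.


Selectivity = desired / (desired + undesired) * 100
Total products = 124 + 178 = 302 mol/h
S = 124 / 302 * 100
= 0.4106 * 100
= 41.06 %

41.06 %


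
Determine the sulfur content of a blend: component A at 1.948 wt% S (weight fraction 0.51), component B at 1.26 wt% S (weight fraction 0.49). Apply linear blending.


Linear sulfur blending: S_blend = x1*S1 + x2*S2
Contribution 1: 0.51 * 1.948 = 0.99348 wt%
Contribution 2: 0.49 * 1.26 = 0.6174 wt%
S_blend = 0.99348 + 0.6174 = 1.61088

1.61088 wt%


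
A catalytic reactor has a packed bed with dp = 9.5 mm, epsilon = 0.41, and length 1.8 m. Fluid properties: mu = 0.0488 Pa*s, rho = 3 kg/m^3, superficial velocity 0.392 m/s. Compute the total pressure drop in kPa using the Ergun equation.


dp = 9.5 mm = 0.0095 m
Viscous term = 150*0.0488*0.392*(1-0.41)^2 / (0.0095^2*0.41^3) = 160584
Inertial term = 1.75*3*0.392^2*(1-0.41) / (0.0095*0.41^3) = 726.956
dP/L = 160584 + 726.956 = 161311 Pa/m
dP = 161311 * 1.8 / 1000 = 290.4 kPa

290.4 kPa


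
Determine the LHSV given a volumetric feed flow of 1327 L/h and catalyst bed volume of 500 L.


LHSV = volumetric feed rate / catalyst volume
= 1327 L/h / 500 L
= 2.654 h^-1

2.654 h^-1


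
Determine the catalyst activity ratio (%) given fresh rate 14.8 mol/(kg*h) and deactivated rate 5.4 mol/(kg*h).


Activity (%) = (rate_used / rate_fresh) * 100
rate_used = 5.4, rate_fresh = 14.8
= (5.4 / 14.8) * 100
= 0.3649 * 100 = 36.49

36.49 %


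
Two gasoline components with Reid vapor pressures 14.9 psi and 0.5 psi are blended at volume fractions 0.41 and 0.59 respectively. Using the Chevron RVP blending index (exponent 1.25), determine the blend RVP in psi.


Chevron index: RVP_blend = (sum xi*RVPi^1.25)^(1/1.25)
RVP^1.25 terms: 0.41 * 14.9^1.25 + 0.59 * 0.5^1.25 = 12.2504
RVP_blend = 12.2504^(1/1.25) = 7.422

7.422 psi


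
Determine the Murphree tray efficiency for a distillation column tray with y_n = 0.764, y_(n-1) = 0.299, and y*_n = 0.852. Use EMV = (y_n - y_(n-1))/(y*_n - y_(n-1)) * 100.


Murphree vapor efficiency: EMV = (y_n - y_(n-1)) / (y*_n - y_(n-1)) * 100
EMV = (0.764 - 0.299) / (0.852 - 0.299) * 100 = 0.465 / 0.553 * 100 = 84.09

84.09 %


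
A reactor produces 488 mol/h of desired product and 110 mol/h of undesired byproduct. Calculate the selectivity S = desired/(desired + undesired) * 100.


Selectivity = desired / (desired + undesired) * 100
Total products = 488 + 110 = 598 mol/h
S = 488 / 598 * 100
= 0.8161 * 100
= 81.61 %

81.61 %


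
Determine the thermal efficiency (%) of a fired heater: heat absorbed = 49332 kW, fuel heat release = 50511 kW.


Furnace efficiency = Q_absorbed / Q_fuel * 100
= 49332 / 50511 * 100 = 97.67

97.67 %


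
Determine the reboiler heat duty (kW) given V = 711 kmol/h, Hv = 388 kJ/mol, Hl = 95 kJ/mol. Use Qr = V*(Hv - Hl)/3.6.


Qr = 711 * (388 - 95) / 3.6 = 711 * 293 / 3.6 = 57870

57870 kW


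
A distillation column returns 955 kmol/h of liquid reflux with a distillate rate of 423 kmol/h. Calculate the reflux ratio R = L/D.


Reflux ratio definition: R = L / D (liquid returned / distillate withdrawn)
L = 955 kmol/h, D = 423 kmol/h
R = 955 / 423 = 2.258

2.258


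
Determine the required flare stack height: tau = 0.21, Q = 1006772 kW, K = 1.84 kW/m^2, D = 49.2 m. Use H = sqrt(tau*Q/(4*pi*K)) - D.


tau*Q/(4*pi*K) = 0.21 * 1006772 / (4 * pi * 1.84) = 9143.72
sqrt(9143.72) = 95.6228
H = 95.6228 - 49.2 = 46.42

46.42 m


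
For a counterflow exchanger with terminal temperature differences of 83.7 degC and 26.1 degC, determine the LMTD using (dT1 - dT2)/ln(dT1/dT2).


LMTD = (dT1 - dT2) / ln(dT1/dT2)
= (83.7 - 26.1) / ln(83.7 / 26.1) = 57.6 / 1.1653 = 49.43

49.43 degC


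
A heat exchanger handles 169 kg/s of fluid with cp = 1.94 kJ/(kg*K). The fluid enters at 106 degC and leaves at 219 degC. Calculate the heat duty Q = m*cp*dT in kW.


Q = m_dot * cp * delta_T
delta_T = 219 - 106 = 113 K
Q = 169 * 1.94 * 113
= 327.86 * 113
= 37048.18 kW

37048.18 kW


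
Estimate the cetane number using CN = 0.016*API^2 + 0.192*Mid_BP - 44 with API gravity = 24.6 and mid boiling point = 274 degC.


CN = 0.016 * 24.6^2 + 0.192 * 274 - 44
CN = 9.68256 + 52.608 - 44 = 18.29056

18.29056


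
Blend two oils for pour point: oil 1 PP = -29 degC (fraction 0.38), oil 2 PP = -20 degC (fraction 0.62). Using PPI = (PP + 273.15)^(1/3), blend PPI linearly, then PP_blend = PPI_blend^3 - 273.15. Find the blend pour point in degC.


PPI_1 = (-29 + 273.15)^(1/3) = 6.25008
PPI_2 = (-20 + 273.15)^(1/3) = 6.325953
PPI_blend = 0.38 * 6.25008 + 0.62 * 6.325953 = 6.297121
PP_blend = 6.297121^3 - 273.15 = 249.7044 - 273.15 = -23.45

-23.45 degC


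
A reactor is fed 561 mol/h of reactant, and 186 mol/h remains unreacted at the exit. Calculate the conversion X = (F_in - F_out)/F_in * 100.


X = (F_in - F_out) / F_in * 100
Moles reacted = 561 - 186 = 375
X = 375 / 561 * 100
= 0.6684 * 100
= 66.84 %

66.84 %


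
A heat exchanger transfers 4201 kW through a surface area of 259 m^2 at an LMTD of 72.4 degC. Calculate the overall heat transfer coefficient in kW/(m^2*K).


From Q = U*A*LMTD, U = Q / (A * LMTD)
U = 4201 / (259 * 72.4) = 4201 / 18751.6 = 0.2240

0.2240 kW/(m^2*K)


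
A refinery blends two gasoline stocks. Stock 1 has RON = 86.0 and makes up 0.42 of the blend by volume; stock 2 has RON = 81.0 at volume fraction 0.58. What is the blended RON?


Linear blending: RON_blend = sum(vi * RONi)
Contribution 1: 0.42 * 86.0 = 36.12
Contribution 2: 0.58 * 81.0 = 46.98
RON_blend = 36.12 + 46.98 = 83.1

83.1


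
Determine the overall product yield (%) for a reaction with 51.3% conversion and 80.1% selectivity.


Overall yield = conversion (%) * selectivity (%) / 100
Conversion = 51.3%, Selectivity = 80.1%
Y = 51.3 * 80.1 / 100
= 41.0913 %

41.0913 %


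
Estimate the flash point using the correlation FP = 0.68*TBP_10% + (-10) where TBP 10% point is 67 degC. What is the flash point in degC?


FP = 0.68 * 67 + (-10) = 35.56

35.56 degC


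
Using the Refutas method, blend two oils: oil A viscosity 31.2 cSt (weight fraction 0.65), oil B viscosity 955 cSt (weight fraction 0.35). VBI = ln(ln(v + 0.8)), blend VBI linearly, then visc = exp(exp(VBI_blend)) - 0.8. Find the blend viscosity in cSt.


Refutas method: VBN_i = 14.534*ln(ln(visc_i + 0.8)) + 10.975, blended linearly by mass fraction; since VBN is linear in VBI_i = ln(ln(visc_i + 0.8)) and the fractions sum to 1, blend VBI directly: visc = exp(exp(VBI_blend)) - 0.8
VBI_1 = ln(ln(31.2 + 0.8)) = 1.24292
VBI_2 = ln(ln(955 + 0.8)) = 1.92608
VBI_blend = 0.65 * 1.24292 + 0.35 * 1.92608 = 1.48203
visc_blend = exp(exp(1.48203)) - 0.8 = 80.80

80.80 cSt


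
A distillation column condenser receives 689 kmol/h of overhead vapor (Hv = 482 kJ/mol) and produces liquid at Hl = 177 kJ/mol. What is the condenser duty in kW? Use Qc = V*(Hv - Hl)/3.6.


Qc = 689 * (482 - 177) / 3.6 = 689 * 305 / 3.6 = 58370

58370 kW


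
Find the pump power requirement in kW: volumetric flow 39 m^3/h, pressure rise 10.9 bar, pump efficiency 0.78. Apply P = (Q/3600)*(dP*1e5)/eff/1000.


Q = 39 / 3600 = 0.0108333 m^3/s
P = 0.0108333 * (10.9 * 1e5) / 0.78 / 1000 = 15.14

15.14 kW


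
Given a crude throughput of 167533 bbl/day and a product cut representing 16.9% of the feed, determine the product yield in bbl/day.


Crude throughput = 167533 bbl/day
Fraction yield = 16.9%
yield = throughput * fraction / 100
yield = 167533 * 16.9 / 100 = 28313.077

28313.077 bbl/day


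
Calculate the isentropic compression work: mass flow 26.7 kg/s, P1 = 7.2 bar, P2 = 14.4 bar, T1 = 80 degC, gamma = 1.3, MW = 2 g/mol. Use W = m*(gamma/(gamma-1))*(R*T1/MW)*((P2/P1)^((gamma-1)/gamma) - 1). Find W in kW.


Isentropic work: W = m*(gamma/(gamma-1))*(R*T1/MW)*((P2/P1)^((gamma-1)/gamma) - 1)
T1 = 80 + 273.15 = 353.15 K
Pressure ratio = 14.4 / 7.2 = 2
Exponent = (1.3 - 1)/1.3 = 0.230769
(P2/P1)^exp - 1 = 2^0.230769 - 1 = 0.17346
W = 26.7 * 1.3 / 0.3 * 8.314 * 353.15 / 2 * 0.17346 = 29460

29460 kW


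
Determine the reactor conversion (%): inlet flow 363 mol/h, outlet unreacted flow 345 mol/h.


X = (F_in - F_out) / F_in * 100
Moles reacted = 363 - 345 = 18
X = 18 / 363 * 100
= 0.04959 * 100
= 4.959 %

4.959 %


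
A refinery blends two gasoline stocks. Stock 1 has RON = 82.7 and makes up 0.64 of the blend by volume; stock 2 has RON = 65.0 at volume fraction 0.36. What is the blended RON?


Linear blending: RON_blend = sum(vi * RONi)
Contribution 1: 0.64 * 82.7 = 52.928
Contribution 2: 0.36 * 65.0 = 23.4
RON_blend = 52.928 + 23.4 = 76.328

76.328


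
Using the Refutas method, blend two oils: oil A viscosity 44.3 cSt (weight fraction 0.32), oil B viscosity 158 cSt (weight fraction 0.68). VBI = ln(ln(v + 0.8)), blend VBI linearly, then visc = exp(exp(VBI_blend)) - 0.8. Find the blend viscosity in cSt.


Refutas method: VBN_i = 14.534*ln(ln(visc_i + 0.8)) + 10.975, blended linearly by mass fraction; since VBN is linear in VBI_i = ln(ln(visc_i + 0.8)) and the fractions sum to 1, blend VBI directly: visc = exp(exp(VBI_blend)) - 0.8
VBI_1 = ln(ln(44.3 + 0.8)) = 1.33734
VBI_2 = ln(ln(158 + 0.8)) = 1.62288
VBI_blend = 0.32 * 1.33734 + 0.68 * 1.62288 = 1.53151
visc_blend = exp(exp(1.53151)) - 0.8 = 101.2

101.2 cSt


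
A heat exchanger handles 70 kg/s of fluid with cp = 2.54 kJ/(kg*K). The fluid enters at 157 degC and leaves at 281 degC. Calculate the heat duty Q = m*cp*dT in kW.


Q = m_dot * cp * delta_T
delta_T = 281 - 157 = 124 K
Q = 70 * 2.54 * 124
= 177.8 * 124
= 22047.2 kW

22047.2 kW


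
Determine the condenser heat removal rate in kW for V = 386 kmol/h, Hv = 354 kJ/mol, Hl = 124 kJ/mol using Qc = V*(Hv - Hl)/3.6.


Qc = 386 * (354 - 124) / 3.6 = 386 * 230 / 3.6 = 24660

24660 kW


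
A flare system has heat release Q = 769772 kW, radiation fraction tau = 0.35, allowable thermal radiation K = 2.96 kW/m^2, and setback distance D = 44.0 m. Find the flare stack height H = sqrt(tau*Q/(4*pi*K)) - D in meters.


tau*Q/(4*pi*K) = 0.35 * 769772 / (4 * pi * 2.96) = 7243.17
sqrt(7243.17) = 85.1068
H = 85.1068 - 44.0 = 41.11

41.11 m


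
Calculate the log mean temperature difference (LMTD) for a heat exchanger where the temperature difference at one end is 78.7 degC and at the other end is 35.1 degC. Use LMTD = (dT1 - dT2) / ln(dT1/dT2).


LMTD = (dT1 - dT2) / ln(dT1/dT2)
= (78.7 - 35.1) / ln(78.7 / 35.1) = 43.6 / 0.807442 = 54.00

54.00 degC


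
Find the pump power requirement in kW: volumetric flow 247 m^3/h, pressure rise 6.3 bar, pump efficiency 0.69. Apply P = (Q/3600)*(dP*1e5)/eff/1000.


Q = 247 / 3600 = 0.0686111 m^3/s
P = 0.0686111 * (6.3 * 1e5) / 0.69 / 1000 = 62.64

62.64 kW


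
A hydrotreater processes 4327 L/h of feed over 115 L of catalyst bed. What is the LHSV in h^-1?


LHSV = volumetric feed rate / catalyst volume
= 4327 L/h / 115 L
= 37.63 h^-1

37.63 h^-1


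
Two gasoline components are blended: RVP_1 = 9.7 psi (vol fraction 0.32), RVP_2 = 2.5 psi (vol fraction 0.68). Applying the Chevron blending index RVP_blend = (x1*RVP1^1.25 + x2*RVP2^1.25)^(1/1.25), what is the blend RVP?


Chevron index: RVP_blend = (sum xi*RVPi^1.25)^(1/1.25)
RVP^1.25 terms: 0.32 * 9.7^1.25 + 0.68 * 2.5^1.25 = 7.61554
RVP_blend = 7.61554^(1/1.25) = 5.074

5.074 psi


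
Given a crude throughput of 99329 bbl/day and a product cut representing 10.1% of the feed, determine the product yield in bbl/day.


Crude throughput = 99329 bbl/day
Fraction yield = 10.1%
yield = throughput * fraction / 100
yield = 99329 * 10.1 / 100 = 10032.229

10032.229 bbl/day


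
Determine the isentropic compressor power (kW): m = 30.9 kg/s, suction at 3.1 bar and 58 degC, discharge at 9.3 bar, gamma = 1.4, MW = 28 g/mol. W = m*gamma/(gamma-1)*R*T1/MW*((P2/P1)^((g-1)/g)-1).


Isentropic work: W = m*(gamma/(gamma-1))*(R*T1/MW)*((P2/P1)^((gamma-1)/gamma) - 1)
T1 = 58 + 273.15 = 331.15 K
Pressure ratio = 9.3 / 3.1 = 3
Exponent = (1.4 - 1)/1.4 = 0.285714
(P2/P1)^exp - 1 = 3^0.285714 - 1 = 0.368738
W = 30.9 * 1.4 / 0.4 * 8.314 * 331.15 / 28 * 0.368738 = 3921

3921 kW


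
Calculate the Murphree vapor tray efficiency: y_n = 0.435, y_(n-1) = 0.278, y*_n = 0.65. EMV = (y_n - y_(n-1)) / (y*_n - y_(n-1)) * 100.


Murphree vapor efficiency: EMV = (y_n - y_(n-1)) / (y*_n - y_(n-1)) * 100
EMV = (0.435 - 0.278) / (0.65 - 0.278) * 100 = 0.157 / 0.372 * 100 = 42.20

42.20 %


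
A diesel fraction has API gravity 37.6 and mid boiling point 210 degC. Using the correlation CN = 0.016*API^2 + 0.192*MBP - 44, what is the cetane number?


CN = 0.016 * 37.6^2 + 0.192 * 210 - 44
CN = 22.62016 + 40.32 - 44 = 18.94016

18.94016


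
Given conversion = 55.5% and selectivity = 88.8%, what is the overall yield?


Overall yield = conversion (%) * selectivity (%) / 100
Conversion = 55.5%, Selectivity = 88.8%
Y = 55.5 * 88.8 / 100
= 49.284 %

49.284 %


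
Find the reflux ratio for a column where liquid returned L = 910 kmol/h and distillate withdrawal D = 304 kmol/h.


Reflux ratio definition: R = L / D (liquid returned / distillate withdrawn)
L = 910 kmol/h, D = 304 kmol/h
R = 910 / 304 = 2.993

2.993


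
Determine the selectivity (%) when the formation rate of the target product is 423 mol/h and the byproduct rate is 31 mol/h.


Selectivity = desired / (desired + undesired) * 100
Total products = 423 + 31 = 454 mol/h
S = 423 / 454 * 100
= 0.9317 * 100
= 93.17 %

93.17 %


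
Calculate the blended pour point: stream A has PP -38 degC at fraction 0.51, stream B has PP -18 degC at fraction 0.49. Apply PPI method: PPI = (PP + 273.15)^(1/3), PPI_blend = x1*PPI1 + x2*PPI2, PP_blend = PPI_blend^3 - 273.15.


PPI_1 = (-38 + 273.15)^(1/3) = 6.172318
PPI_2 = (-18 + 273.15)^(1/3) = 6.342569
PPI_blend = 0.51 * 6.172318 + 0.49 * 6.342569 = 6.255741
PP_blend = 6.255741^3 - 273.15 = 244.814 - 273.15 = -28.34

-28.34 degC


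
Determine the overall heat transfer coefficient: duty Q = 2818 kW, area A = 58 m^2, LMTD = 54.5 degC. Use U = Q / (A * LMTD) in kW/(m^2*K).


From Q = U*A*LMTD, U = Q / (A * LMTD)
U = 2818 / (58 * 54.5) = 2818 / 3161 = 0.8915

0.8915 kW/(m^2*K)


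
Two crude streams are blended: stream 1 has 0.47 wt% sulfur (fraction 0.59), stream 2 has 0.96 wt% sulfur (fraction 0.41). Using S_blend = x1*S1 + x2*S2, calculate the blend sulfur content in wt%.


Linear sulfur blending: S_blend = x1*S1 + x2*S2
Contribution 1: 0.59 * 0.47 = 0.2773 wt%
Contribution 2: 0.41 * 0.96 = 0.3936 wt%
S_blend = 0.2773 + 0.3936 = 0.6709

0.6709 wt%
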